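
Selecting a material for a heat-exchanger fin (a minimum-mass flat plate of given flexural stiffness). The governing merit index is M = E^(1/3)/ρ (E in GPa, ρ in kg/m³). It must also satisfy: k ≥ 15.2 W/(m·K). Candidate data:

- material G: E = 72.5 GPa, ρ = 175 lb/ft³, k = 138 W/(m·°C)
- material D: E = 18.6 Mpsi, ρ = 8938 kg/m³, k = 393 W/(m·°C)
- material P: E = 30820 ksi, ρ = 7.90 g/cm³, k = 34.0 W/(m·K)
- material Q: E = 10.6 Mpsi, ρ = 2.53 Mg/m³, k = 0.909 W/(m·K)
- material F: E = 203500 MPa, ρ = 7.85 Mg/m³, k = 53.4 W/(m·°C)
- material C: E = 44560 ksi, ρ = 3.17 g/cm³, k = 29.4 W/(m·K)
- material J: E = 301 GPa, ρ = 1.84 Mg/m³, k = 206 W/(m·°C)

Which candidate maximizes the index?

material J

Screen on constraints: k ≥ 15.2 W/(m·K). Survivors: material G, material D, material P, material F, material C, material J.
Putting every candidate on a common basis:
  material G: E = 72.50 GPa, ρ = 2803 kg/m³
  material D: E = 128.2 GPa, ρ = 8938 kg/m³
  material P: E = 212.5 GPa, ρ = 7900 kg/m³
  material F: E = 203.5 GPa, ρ = 7850 kg/m³
  material C: E = 307.2 GPa, ρ = 3170 kg/m³
  material J: E = 301.0 GPa, ρ = 1840 kg/m³
  material J: M = 3.64×10⁻³
  material C: M = 2.13×10⁻³
  material G: M = 1.49×10⁻³
  material P: M = 0.755×10⁻³
  material F: M = 0.749×10⁻³
  material D: M = 0.564×10⁻³
The maximum is for material J.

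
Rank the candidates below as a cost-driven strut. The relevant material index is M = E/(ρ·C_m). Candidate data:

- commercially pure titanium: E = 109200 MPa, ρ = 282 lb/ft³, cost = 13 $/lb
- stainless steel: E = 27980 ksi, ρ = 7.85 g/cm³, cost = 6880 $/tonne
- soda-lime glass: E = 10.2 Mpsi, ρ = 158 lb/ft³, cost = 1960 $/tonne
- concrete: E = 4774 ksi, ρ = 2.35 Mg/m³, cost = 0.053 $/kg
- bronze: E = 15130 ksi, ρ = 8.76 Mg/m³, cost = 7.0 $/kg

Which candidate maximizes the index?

concrete

After converting to SI:
  commercially pure titanium: E = 109.2 GPa, ρ = 4517 kg/m³, cost = 28.66 $/kg
  stainless steel: E = 192.9 GPa, ρ = 7850 kg/m³, cost = 6.880 $/kg
  soda-lime glass: E = 70.33 GPa, ρ = 2531 kg/m³, cost = 1.960 $/kg
  concrete: E = 32.92 GPa, ρ = 2350 kg/m³, cost = 0.05300 $/kg
  bronze: E = 104.3 GPa, ρ = 8760 kg/m³, cost = 7.000 $/kg
  concrete: M = 264 MN·m per $
  soda-lime glass: M = 14.2 MN·m per $
  stainless steel: M = 3.57 MN·m per $
  bronze: M = 1.70 MN·m per $
  commercially pure titanium: M = 0.843 MN·m per $
Concrete ranks first.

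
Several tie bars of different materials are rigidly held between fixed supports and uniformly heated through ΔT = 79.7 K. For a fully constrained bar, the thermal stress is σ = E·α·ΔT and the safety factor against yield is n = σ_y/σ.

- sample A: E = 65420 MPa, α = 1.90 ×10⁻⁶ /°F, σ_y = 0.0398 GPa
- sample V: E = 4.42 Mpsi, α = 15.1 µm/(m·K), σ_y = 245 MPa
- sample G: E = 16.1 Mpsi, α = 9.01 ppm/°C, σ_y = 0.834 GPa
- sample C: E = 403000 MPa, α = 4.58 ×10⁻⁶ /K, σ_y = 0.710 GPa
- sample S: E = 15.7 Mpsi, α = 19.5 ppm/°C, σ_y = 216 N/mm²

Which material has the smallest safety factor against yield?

With everything in SI (GPa, ×10⁻⁶/K, MPa):
  sample A: E = 65.42, α = 3.42, σ_y = 39.80 → σ = 17.8 MPa, n = 2.23
  sample V: E = 30.47, α = 15.1, σ_y = 245.0 → σ = 36.7 MPa, n = 6.68
  sample G: E = 111.0, α = 9.01, σ_y = 834.0 → σ = 79.7 MPa, n = 10.5
  sample C: E = 403.0, α = 4.58, σ_y = 710.0 → σ = 147 MPa, n = 4.83
  sample S: E = 108.2, α = 19.5, σ_y = 216.0 → σ = 168 MPa, n = 1.28
The minimum is sample S at n = 1.28.

sample S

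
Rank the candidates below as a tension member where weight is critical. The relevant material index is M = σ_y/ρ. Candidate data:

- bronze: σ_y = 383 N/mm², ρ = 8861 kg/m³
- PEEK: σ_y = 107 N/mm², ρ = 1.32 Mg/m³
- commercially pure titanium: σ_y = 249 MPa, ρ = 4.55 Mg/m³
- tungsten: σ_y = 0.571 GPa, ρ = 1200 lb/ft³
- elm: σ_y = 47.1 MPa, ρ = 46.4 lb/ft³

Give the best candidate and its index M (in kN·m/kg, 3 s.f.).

PEEK, M = 81.1 kN·m/kg

In SI units:
  bronze: σ_y = 383.0 MPa, ρ = 8861 kg/m³
  PEEK: σ_y = 107.0 MPa, ρ = 1320 kg/m³
  commercially pure titanium: σ_y = 249.0 MPa, ρ = 4550 kg/m³
  tungsten: σ_y = 571.0 MPa, ρ = 19220 kg/m³
  elm: σ_y = 47.10 MPa, ρ = 743.3 kg/m³
  PEEK: M = 81.1 kN·m/kg
  elm: M = 63.4 kN·m/kg
  commercially pure titanium: M = 54.7 kN·m/kg
  bronze: M = 43.2 kN·m/kg
  tungsten: M = 29.7 kN·m/kg
The maximum is for PEEK.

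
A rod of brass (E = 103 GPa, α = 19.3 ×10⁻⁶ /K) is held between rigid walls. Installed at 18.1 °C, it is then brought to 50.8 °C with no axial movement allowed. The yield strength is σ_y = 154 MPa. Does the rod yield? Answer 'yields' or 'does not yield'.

ΔT = 32.70 K. Constrained thermal stress σ = E·α·ΔT = 103.0×10³ MPa × 19.3×10⁻⁶ × 32.70 = 65.0 MPa (compressive).
Compare to σ_y = 154 MPa: σ < σ_y, so it does not yield.

does not yield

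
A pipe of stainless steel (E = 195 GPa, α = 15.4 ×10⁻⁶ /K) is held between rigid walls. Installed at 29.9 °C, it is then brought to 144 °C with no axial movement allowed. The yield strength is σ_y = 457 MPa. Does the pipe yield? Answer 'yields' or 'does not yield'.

does not yield

ΔT = 114.1 K. Constrained thermal stress σ = E·α·ΔT = 195.0×10³ MPa × 15.4×10⁻⁶ × 114.1 = 343 MPa (compressive).
Compare to σ_y = 457 MPa: σ < σ_y, so it does not yield.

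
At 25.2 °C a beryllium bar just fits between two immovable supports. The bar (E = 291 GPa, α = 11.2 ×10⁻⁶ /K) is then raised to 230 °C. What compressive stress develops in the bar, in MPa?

ΔT = 204.8 K. Constrained thermal stress σ = E·α·ΔT = 291.0×10³ MPa × 11.2×10⁻⁶ × 204.8 = 667 MPa (compressive).

667 MPa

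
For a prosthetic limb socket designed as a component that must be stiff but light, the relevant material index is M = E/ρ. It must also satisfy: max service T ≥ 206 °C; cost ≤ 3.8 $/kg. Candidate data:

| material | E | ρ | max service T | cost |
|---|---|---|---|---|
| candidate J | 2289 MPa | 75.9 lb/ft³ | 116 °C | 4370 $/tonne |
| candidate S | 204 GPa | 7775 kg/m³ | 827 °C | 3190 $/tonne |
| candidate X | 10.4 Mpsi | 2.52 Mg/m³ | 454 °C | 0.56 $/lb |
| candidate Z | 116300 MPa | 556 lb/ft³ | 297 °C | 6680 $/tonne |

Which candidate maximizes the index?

candidate X

Screen on constraints: max service T ≥ 206 °C; cost ≤ 3.8 $/kg. Survivors: candidate S, candidate X.
In SI units:
  candidate S: E = 204.0 GPa, ρ = 7775 kg/m³
  candidate X: E = 71.71 GPa, ρ = 2520 kg/m³
  candidate X: M = 28.5 MN·m/kg
  candidate S: M = 26.2 MN·m/kg
The maximum is for candidate X.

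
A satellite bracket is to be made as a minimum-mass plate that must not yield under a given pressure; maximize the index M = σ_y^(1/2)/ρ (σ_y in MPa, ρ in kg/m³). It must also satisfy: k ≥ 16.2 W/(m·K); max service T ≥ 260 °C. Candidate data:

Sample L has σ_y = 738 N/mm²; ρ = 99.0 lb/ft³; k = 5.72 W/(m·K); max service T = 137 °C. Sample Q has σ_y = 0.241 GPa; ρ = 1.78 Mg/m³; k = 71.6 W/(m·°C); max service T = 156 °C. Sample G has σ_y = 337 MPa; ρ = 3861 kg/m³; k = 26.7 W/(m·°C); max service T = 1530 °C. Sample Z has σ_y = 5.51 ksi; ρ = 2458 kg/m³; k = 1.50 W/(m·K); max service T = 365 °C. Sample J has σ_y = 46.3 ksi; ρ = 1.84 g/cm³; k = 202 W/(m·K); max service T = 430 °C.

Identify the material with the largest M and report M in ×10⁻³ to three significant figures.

sample J, M = 9.71×10⁻³

Screen on constraints: k ≥ 16.2 W/(m·K); max service T ≥ 260 °C. Survivors: sample G, sample J.
Putting every candidate on a common basis:
  sample G: σ_y = 337.0 MPa, ρ = 3861 kg/m³
  sample J: σ_y = 319.2 MPa, ρ = 1840 kg/m³
  sample J: M = 9.71×10⁻³
  sample G: M = 4.75×10⁻³
The maximum is for sample J.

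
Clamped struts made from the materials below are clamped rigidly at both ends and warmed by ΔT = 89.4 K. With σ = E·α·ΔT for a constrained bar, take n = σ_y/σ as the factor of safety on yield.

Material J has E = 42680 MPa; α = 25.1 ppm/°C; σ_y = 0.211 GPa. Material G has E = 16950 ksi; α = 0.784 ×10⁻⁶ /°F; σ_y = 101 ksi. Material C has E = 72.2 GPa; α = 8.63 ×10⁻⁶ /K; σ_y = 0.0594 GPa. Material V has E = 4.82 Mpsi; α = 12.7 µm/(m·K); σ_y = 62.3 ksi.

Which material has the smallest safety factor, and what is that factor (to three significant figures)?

In consistent units (E in GPa, α in ×10⁻⁶/K, σ_y in MPa):
  material J: E = 42.68, α = 25.1, σ_y = 211.0 → σ = 95.8 MPa, n = 2.20
  material G: E = 116.9, α = 1.41, σ_y = 696.4 → σ = 14.7 MPa, n = 47.2
  material C: E = 72.20, α = 8.63, σ_y = 59.40 → σ = 55.7 MPa, n = 1.07
  material V: E = 33.23, α = 12.7, σ_y = 429.5 → σ = 37.7 MPa, n = 11.4
Material C has the lowest safety factor, n = 1.07.

material C, n = 1.07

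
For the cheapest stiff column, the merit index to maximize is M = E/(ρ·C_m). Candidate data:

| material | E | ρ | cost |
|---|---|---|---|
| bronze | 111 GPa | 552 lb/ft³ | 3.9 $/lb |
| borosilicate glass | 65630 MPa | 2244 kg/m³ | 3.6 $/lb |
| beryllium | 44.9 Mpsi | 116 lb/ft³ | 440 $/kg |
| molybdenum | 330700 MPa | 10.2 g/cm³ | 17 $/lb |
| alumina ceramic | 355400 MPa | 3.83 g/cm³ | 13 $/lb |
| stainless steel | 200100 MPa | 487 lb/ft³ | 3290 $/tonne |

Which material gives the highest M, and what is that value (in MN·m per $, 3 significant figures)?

Normalizing units and computing the index:
  bronze: E = 111.0 GPa, ρ = 8842 kg/m³, cost = 8.598 $/kg
  borosilicate glass: E = 65.63 GPa, ρ = 2244 kg/m³, cost = 7.937 $/kg
  beryllium: E = 309.6 GPa, ρ = 1858 kg/m³, cost = 440.0 $/kg
  molybdenum: E = 330.7 GPa, ρ = 10200 kg/m³, cost = 37.48 $/kg
  alumina ceramic: E = 355.4 GPa, ρ = 3830 kg/m³, cost = 28.66 $/kg
  stainless steel: E = 200.1 GPa, ρ = 7801 kg/m³, cost = 3.290 $/kg
  stainless steel: M = 7.80 MN·m per $
  borosilicate glass: M = 3.69 MN·m per $
  alumina ceramic: M = 3.24 MN·m per $
  bronze: M = 1.46 MN·m per $
  molybdenum: M = 0.865 MN·m per $
  beryllium: M = 0.379 MN·m per $
The maximum is for stainless steel.

stainless steel, M = 7.80 MN·m per $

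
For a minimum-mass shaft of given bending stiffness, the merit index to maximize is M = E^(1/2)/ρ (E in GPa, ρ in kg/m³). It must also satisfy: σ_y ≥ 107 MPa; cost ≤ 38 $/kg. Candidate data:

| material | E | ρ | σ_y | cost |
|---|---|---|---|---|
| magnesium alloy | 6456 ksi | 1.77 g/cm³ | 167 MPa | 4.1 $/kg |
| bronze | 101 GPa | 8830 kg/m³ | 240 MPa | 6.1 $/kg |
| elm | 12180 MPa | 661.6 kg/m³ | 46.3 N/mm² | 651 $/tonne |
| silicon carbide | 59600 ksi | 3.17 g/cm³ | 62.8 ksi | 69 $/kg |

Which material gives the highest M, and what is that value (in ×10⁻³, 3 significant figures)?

magnesium alloy, M = 3.77×10⁻³

Screen on constraints: σ_y ≥ 107 MPa; cost ≤ 38 $/kg. Survivors: magnesium alloy, bronze.
In SI units:
  magnesium alloy: E = 44.51 GPa, ρ = 1770 kg/m³
  bronze: E = 101.0 GPa, ρ = 8830 kg/m³
  magnesium alloy: M = 3.77×10⁻³
  bronze: M = 1.14×10⁻³
Highest index: magnesium alloy.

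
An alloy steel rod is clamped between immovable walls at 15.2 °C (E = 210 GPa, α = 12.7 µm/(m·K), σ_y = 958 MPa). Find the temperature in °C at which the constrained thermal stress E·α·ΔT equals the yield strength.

374 °C

E·α·ΔT = 958.0 MPa ⇒ ΔT = 958.0 / (210.0×10³ × 12.7×10⁻⁶) = 359.2 K.
T = 15.2 + 359.2 = 374.4 °C.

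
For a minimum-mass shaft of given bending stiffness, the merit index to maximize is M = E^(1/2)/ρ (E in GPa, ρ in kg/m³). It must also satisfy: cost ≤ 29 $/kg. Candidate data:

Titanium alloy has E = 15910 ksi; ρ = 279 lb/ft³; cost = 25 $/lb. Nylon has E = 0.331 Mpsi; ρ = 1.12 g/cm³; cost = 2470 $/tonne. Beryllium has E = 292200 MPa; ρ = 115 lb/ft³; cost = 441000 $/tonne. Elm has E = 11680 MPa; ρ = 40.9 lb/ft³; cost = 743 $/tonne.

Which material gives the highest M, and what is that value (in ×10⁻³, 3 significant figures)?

elm, M = 5.22×10⁻³

Screen on constraints: cost ≤ 29 $/kg. Survivors: nylon, elm.
After converting to SI:
  nylon: E = 2.282 GPa, ρ = 1120 kg/m³
  elm: E = 11.68 GPa, ρ = 655.2 kg/m³
  elm: M = 5.22×10⁻³
  nylon: M = 1.35×10⁻³
The maximum is for elm.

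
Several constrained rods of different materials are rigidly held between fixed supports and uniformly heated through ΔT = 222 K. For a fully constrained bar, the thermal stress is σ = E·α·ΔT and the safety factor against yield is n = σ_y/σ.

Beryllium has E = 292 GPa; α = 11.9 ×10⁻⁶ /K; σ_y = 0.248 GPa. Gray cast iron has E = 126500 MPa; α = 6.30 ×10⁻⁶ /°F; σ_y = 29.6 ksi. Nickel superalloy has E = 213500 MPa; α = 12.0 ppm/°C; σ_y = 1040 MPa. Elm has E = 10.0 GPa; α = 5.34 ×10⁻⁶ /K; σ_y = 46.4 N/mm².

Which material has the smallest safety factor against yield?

With everything in SI (GPa, ×10⁻⁶/K, MPa):
  beryllium: E = 292.0, α = 11.9, σ_y = 248.0 → σ = 771 MPa, n = 0.321
  gray cast iron: E = 126.5, α = 11.3, σ_y = 204.1 → σ = 318 MPa, n = 0.641
  nickel superalloy: E = 213.5, α = 12.0, σ_y = 1040 → σ = 569 MPa, n = 1.83
  elm: E = 10.00, α = 5.34, σ_y = 46.40 → σ = 11.9 MPa, n = 3.91
The minimum is beryllium at n = 0.321.

beryllium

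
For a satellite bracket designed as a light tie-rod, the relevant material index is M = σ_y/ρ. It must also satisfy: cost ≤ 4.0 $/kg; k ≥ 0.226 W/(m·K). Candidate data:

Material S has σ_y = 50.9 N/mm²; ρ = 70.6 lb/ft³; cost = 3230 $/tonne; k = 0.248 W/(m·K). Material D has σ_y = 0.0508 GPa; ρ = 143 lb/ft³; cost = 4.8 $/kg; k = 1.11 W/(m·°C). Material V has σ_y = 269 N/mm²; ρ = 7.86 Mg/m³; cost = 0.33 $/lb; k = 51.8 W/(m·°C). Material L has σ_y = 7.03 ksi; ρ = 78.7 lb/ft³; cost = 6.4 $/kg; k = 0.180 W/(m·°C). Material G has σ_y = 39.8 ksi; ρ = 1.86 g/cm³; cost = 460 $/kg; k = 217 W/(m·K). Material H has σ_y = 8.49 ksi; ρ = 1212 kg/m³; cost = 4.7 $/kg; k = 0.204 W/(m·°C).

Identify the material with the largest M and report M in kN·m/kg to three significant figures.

material S, M = 45.0 kN·m/kg

Screen on constraints: cost ≤ 4.0 $/kg; k ≥ 0.226 W/(m·K). Survivors: material S, material V.
Convert each candidate to consistent units, then evaluate M:
  material S: σ_y = 50.90 MPa, ρ = 1131 kg/m³
  material V: σ_y = 269.0 MPa, ρ = 7860 kg/m³
  material S: M = 45.0 kN·m/kg
  material V: M = 34.2 kN·m/kg
The maximum is for material S.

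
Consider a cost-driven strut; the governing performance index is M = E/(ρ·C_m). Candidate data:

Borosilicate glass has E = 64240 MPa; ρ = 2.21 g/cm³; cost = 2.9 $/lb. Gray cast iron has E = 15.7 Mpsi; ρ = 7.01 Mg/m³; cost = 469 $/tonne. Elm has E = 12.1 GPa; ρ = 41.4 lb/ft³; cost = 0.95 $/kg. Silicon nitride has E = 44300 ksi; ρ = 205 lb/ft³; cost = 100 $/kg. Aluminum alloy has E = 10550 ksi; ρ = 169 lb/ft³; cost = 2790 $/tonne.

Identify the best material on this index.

Putting every candidate on a common basis:
  borosilicate glass: E = 64.24 GPa, ρ = 2210 kg/m³, cost = 6.393 $/kg
  gray cast iron: E = 108.2 GPa, ρ = 7010 kg/m³, cost = 0.4690 $/kg
  elm: E = 12.10 GPa, ρ = 663.2 kg/m³, cost = 0.9500 $/kg
  silicon nitride: E = 305.4 GPa, ρ = 3284 kg/m³, cost = 100.0 $/kg
  aluminum alloy: E = 72.74 GPa, ρ = 2707 kg/m³, cost = 2.790 $/kg
  gray cast iron: M = 32.9 MN·m per $
  elm: M = 19.2 MN·m per $
  aluminum alloy: M = 9.63 MN·m per $
  borosilicate glass: M = 4.55 MN·m per $
  silicon nitride: M = 0.930 MN·m per $
Gray cast iron has the largest M.

gray cast iron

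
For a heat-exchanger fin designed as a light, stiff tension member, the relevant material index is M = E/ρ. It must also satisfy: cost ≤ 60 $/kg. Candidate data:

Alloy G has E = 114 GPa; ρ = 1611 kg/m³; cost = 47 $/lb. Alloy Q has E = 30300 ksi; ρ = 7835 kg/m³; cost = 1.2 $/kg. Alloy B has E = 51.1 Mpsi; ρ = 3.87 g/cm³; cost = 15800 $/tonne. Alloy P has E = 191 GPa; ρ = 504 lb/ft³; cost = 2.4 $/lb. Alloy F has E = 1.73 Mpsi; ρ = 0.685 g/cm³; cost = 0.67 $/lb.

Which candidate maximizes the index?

Screen on constraints: cost ≤ 60 $/kg. Survivors: alloy Q, alloy B, alloy P, alloy F.
In SI units:
  alloy Q: E = 208.9 GPa, ρ = 7835 kg/m³
  alloy B: E = 352.3 GPa, ρ = 3870 kg/m³
  alloy P: E = 191.0 GPa, ρ = 8073 kg/m³
  alloy F: E = 11.93 GPa, ρ = 685.0 kg/m³
  alloy B: M = 91.0 MN·m/kg
  alloy Q: M = 26.7 MN·m/kg
  alloy P: M = 23.7 MN·m/kg
  alloy F: M = 17.4 MN·m/kg
Alloy B has the largest M.

alloy B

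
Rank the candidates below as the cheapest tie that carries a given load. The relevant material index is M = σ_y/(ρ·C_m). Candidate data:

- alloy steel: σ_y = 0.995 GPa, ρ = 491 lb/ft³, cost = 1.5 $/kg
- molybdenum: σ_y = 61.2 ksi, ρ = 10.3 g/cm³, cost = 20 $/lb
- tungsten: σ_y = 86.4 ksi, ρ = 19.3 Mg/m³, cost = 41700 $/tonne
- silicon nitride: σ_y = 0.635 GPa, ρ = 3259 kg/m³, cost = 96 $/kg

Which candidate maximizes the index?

Normalizing units and computing the index:
  alloy steel: σ_y = 995.0 MPa, ρ = 7865 kg/m³, cost = 1.500 $/kg
  molybdenum: σ_y = 422.0 MPa, ρ = 10300 kg/m³, cost = 44.09 $/kg
  tungsten: σ_y = 595.7 MPa, ρ = 19300 kg/m³, cost = 41.70 $/kg
  silicon nitride: σ_y = 635.0 MPa, ρ = 3259 kg/m³, cost = 96.00 $/kg
  alloy steel: M = 84.3 kN·m per $
  silicon nitride: M = 2.03 kN·m per $
  molybdenum: M = 0.929 kN·m per $
  tungsten: M = 0.740 kN·m per $
Highest index: alloy steel.

alloy steel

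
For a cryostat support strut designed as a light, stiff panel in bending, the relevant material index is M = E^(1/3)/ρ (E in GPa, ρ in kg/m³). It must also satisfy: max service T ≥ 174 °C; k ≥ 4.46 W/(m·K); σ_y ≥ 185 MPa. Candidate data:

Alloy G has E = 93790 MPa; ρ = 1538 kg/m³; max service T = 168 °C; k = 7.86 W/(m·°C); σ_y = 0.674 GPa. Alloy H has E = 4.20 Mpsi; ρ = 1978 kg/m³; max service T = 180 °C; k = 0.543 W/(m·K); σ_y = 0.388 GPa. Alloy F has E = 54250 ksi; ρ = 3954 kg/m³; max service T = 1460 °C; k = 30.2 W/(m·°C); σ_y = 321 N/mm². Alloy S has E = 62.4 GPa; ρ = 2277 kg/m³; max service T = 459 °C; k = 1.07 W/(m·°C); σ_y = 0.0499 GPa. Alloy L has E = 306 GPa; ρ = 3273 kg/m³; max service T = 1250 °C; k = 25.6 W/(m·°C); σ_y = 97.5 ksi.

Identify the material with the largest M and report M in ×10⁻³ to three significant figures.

Screen on constraints: max service T ≥ 174 °C; k ≥ 4.46 W/(m·K); σ_y ≥ 185 MPa. Survivors: alloy F, alloy L.
Putting every candidate on a common basis:
  alloy F: E = 374.0 GPa, ρ = 3954 kg/m³
  alloy L: E = 306.0 GPa, ρ = 3273 kg/m³
  alloy L: M = 2.06×10⁻³
  alloy F: M = 1.82×10⁻³
Highest index: alloy L.

alloy L, M = 2.06×10⁻³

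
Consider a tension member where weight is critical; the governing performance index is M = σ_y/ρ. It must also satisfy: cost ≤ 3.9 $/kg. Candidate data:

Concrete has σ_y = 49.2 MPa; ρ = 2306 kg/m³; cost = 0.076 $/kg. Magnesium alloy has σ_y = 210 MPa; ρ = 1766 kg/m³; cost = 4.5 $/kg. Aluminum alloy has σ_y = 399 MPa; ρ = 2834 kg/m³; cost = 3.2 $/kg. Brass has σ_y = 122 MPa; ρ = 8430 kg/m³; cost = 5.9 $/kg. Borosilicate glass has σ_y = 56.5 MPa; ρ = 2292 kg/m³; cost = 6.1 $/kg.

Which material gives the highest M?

aluminum alloy

Screen on constraints: cost ≤ 3.9 $/kg. Survivors: concrete, aluminum alloy.
Evaluate M for each candidate:
  aluminum alloy: M = 141 kN·m/kg
  concrete: M = 21.3 kN·m/kg
Highest index: aluminum alloy.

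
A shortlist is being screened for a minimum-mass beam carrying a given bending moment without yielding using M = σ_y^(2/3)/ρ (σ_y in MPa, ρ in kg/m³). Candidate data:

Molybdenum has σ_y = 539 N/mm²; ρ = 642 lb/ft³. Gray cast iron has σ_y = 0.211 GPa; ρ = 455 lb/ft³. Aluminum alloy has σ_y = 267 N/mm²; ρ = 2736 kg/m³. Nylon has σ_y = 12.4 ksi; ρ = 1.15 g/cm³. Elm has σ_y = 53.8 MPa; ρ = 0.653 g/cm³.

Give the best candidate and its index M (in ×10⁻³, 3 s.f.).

Convert each candidate to consistent units, then evaluate M:
  molybdenum: σ_y = 539.0 MPa, ρ = 10280 kg/m³
  gray cast iron: σ_y = 211.0 MPa, ρ = 7288 kg/m³
  aluminum alloy: σ_y = 267.0 MPa, ρ = 2736 kg/m³
  nylon: σ_y = 85.50 MPa, ρ = 1150 kg/m³
  elm: σ_y = 53.80 MPa, ρ = 653.0 kg/m³
  elm: M = 21.8×10⁻³
  nylon: M = 16.9×10⁻³
  aluminum alloy: M = 15.2×10⁻³
  molybdenum: M = 6.44×10⁻³
  gray cast iron: M = 4.86×10⁻³
The maximum is for elm.

elm, M = 21.8×10⁻³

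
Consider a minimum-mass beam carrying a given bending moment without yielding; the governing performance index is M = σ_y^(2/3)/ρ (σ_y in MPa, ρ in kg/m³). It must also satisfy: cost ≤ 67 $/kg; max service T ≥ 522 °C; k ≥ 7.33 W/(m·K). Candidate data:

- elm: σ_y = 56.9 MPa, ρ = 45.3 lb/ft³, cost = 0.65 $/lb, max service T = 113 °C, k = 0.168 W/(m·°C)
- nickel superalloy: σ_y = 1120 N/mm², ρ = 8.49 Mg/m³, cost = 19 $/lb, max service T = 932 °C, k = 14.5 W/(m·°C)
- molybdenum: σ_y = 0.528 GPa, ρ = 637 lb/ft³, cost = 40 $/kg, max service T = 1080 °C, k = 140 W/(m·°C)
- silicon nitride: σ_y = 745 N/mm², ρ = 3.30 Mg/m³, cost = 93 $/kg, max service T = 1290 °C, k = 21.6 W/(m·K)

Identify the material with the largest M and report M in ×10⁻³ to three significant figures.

nickel superalloy, M = 12.7×10⁻³

Screen on constraints: cost ≤ 67 $/kg; max service T ≥ 522 °C; k ≥ 7.33 W/(m·K). Survivors: nickel superalloy, molybdenum.
Convert each candidate to consistent units, then evaluate M:
  nickel superalloy: σ_y = 1120 MPa, ρ = 8490 kg/m³
  molybdenum: σ_y = 528.0 MPa, ρ = 10200 kg/m³
  nickel superalloy: M = 12.7×10⁻³
  molybdenum: M = 6.40×10⁻³
Nickel superalloy has the largest M.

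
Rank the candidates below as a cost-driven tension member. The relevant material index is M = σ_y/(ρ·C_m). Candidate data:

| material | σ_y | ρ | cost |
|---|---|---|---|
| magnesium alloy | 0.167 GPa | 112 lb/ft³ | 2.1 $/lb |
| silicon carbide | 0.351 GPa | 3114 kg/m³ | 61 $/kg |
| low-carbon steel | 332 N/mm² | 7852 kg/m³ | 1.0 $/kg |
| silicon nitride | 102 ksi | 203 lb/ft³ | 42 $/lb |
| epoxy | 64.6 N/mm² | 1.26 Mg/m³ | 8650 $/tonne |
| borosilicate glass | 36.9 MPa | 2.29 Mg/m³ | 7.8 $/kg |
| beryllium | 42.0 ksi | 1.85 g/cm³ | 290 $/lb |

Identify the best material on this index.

Putting every candidate on a common basis:
  magnesium alloy: σ_y = 167.0 MPa, ρ = 1794 kg/m³, cost = 4.630 $/kg
  silicon carbide: σ_y = 351.0 MPa, ρ = 3114 kg/m³, cost = 61.00 $/kg
  low-carbon steel: σ_y = 332.0 MPa, ρ = 7852 kg/m³, cost = 1.000 $/kg
  silicon nitride: σ_y = 703.3 MPa, ρ = 3252 kg/m³, cost = 92.59 $/kg
  epoxy: σ_y = 64.60 MPa, ρ = 1260 kg/m³, cost = 8.650 $/kg
  borosilicate glass: σ_y = 36.90 MPa, ρ = 2290 kg/m³, cost = 7.800 $/kg
  beryllium: σ_y = 289.6 MPa, ρ = 1850 kg/m³, cost = 639.3 $/kg
  low-carbon steel: M = 42.3 kN·m per $
  magnesium alloy: M = 20.1 kN·m per $
  epoxy: M = 5.93 kN·m per $
  silicon nitride: M = 2.34 kN·m per $
  borosilicate glass: M = 2.07 kN·m per $
  silicon carbide: M = 1.85 kN·m per $
  beryllium: M = 0.245 kN·m per $
Low-carbon steel ranks first.

low-carbon steel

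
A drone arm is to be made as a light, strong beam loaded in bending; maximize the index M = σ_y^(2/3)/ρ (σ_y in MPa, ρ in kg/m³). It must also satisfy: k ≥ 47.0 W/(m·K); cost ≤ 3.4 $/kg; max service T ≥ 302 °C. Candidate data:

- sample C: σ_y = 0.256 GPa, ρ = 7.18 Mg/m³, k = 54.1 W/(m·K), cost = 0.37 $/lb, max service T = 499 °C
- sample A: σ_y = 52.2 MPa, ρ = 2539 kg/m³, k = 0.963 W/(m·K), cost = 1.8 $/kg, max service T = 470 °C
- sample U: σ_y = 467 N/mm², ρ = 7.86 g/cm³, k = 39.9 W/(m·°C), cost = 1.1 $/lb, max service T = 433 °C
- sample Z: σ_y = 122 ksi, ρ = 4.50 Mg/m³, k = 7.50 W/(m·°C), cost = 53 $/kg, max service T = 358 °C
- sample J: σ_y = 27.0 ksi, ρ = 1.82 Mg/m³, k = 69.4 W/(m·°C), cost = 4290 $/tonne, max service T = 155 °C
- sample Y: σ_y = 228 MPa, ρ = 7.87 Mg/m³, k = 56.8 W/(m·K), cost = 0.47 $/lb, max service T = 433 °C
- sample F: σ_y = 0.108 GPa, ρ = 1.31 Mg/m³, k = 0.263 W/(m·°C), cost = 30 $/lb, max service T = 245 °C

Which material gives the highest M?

Screen on constraints: k ≥ 47.0 W/(m·K); cost ≤ 3.4 $/kg; max service T ≥ 302 °C. Survivors: sample C, sample Y.
Normalizing units and computing the index:
  sample C: σ_y = 256.0 MPa, ρ = 7180 kg/m³
  sample Y: σ_y = 228.0 MPa, ρ = 7870 kg/m³
  sample C: M = 5.62×10⁻³
  sample Y: M = 4.74×10⁻³
Sample C ranks first.

sample C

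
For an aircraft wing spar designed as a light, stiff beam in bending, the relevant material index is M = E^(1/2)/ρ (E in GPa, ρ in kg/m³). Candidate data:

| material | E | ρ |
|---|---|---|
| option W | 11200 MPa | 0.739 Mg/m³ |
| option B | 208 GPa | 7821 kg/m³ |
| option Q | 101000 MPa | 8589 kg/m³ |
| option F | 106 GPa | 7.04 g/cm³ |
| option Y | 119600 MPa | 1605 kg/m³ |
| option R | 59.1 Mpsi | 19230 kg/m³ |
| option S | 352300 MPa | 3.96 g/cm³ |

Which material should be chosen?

option Y

Putting every candidate on a common basis:
  option W: E = 11.20 GPa, ρ = 739.0 kg/m³
  option B: E = 208.0 GPa, ρ = 7821 kg/m³
  option Q: E = 101.0 GPa, ρ = 8589 kg/m³
  option F: E = 106.0 GPa, ρ = 7040 kg/m³
  option Y: E = 119.6 GPa, ρ = 1605 kg/m³
  option R: E = 407.5 GPa, ρ = 19230 kg/m³
  option S: E = 352.3 GPa, ρ = 3960 kg/m³
  option Y: M = 6.81×10⁻³
  option S: M = 4.74×10⁻³
  option W: M = 4.53×10⁻³
  option B: M = 1.84×10⁻³
  option F: M = 1.46×10⁻³
  option Q: M = 1.17×10⁻³
  option R: M = 1.05×10⁻³
Option Y ranks first.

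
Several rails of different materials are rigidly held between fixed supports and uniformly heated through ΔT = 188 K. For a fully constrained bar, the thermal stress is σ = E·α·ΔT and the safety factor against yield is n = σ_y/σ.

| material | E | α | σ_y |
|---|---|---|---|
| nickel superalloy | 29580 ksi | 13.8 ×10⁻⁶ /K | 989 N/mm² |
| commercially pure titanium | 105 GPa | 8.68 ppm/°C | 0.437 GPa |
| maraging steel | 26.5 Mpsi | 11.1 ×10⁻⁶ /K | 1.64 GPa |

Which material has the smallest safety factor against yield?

In consistent units (E in GPa, α in ×10⁻⁶/K, σ_y in MPa):
  nickel superalloy: E = 203.9, α = 13.8, σ_y = 989.0 → σ = 529 MPa, n = 1.87
  commercially pure titanium: E = 105.0, α = 8.68, σ_y = 437.0 → σ = 171 MPa, n = 2.55
  maraging steel: E = 182.7, α = 11.1, σ_y = 1640 → σ = 381 MPa, n = 4.30
Nickel superalloy has the lowest safety factor, n = 1.87.

nickel superalloy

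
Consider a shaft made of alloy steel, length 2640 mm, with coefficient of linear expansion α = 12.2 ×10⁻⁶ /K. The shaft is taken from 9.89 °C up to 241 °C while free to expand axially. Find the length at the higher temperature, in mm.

2647.4 mm

ΔT = 241 − 9.89 = 231.1 K.
ΔL = α·L₀·ΔT = 12.2×10⁻⁶ × 2640 mm × 231.1 K = 7.44 mm.
L = L₀ + ΔL = 2640 + 7.44 = 2647.4 mm.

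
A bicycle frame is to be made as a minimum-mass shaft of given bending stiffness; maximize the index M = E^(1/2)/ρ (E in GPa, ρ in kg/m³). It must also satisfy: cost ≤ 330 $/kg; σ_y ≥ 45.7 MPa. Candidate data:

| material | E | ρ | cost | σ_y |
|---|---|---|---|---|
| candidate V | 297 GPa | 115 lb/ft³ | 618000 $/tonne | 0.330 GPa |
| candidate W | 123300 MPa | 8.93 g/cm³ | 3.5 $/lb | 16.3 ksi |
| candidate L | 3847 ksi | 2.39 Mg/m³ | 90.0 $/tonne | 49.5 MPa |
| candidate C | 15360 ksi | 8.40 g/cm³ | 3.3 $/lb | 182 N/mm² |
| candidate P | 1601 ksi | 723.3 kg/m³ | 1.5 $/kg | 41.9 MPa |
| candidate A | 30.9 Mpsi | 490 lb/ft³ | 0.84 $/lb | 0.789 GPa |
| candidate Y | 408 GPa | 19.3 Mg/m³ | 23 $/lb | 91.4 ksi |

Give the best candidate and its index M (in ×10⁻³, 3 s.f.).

Screen on constraints: cost ≤ 330 $/kg; σ_y ≥ 45.7 MPa. Survivors: candidate W, candidate L, candidate C, candidate A, candidate Y.
Normalizing units and computing the index:
  candidate W: E = 123.3 GPa, ρ = 8930 kg/m³
  candidate L: E = 26.52 GPa, ρ = 2390 kg/m³
  candidate C: E = 105.9 GPa, ρ = 8400 kg/m³
  candidate A: E = 213.0 GPa, ρ = 7849 kg/m³
  candidate Y: E = 408.0 GPa, ρ = 19300 kg/m³
  candidate L: M = 2.15×10⁻³
  candidate A: M = 1.86×10⁻³
  candidate W: M = 1.24×10⁻³
  candidate C: M = 1.23×10⁻³
  candidate Y: M = 1.05×10⁻³
Candidate L ranks first.

candidate L, M = 2.15×10⁻³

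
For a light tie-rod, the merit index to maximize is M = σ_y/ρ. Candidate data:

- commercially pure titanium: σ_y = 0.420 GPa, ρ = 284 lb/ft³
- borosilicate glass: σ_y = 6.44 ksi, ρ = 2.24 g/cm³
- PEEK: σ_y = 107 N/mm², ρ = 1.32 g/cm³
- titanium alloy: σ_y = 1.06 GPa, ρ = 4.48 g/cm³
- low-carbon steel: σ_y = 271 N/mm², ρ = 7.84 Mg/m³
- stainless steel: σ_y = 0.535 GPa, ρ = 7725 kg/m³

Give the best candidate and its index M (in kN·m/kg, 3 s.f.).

After converting to SI:
  commercially pure titanium: σ_y = 420.0 MPa, ρ = 4549 kg/m³
  borosilicate glass: σ_y = 44.40 MPa, ρ = 2240 kg/m³
  PEEK: σ_y = 107.0 MPa, ρ = 1320 kg/m³
  titanium alloy: σ_y = 1060 MPa, ρ = 4480 kg/m³
  low-carbon steel: σ_y = 271.0 MPa, ρ = 7840 kg/m³
  stainless steel: σ_y = 535.0 MPa, ρ = 7725 kg/m³
  titanium alloy: M = 237 kN·m/kg
  commercially pure titanium: M = 92.3 kN·m/kg
  PEEK: M = 81.1 kN·m/kg
  stainless steel: M = 69.3 kN·m/kg
  low-carbon steel: M = 34.6 kN·m/kg
  borosilicate glass: M = 19.8 kN·m/kg
The maximum is for titanium alloy.

titanium alloy, M = 237 kN·m/kg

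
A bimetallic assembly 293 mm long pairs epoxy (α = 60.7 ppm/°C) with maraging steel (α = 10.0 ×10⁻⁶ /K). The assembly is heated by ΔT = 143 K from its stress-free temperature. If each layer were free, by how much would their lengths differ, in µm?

Δα = |60.7 − 10.0|×10⁻⁶/K = 50.7×10⁻⁶/K.
ΔL_mismatch = Δα·L·ΔT = 50.7×10⁻⁶ × 293.0 mm × 143.0 K = 2120 µm.

2120 µm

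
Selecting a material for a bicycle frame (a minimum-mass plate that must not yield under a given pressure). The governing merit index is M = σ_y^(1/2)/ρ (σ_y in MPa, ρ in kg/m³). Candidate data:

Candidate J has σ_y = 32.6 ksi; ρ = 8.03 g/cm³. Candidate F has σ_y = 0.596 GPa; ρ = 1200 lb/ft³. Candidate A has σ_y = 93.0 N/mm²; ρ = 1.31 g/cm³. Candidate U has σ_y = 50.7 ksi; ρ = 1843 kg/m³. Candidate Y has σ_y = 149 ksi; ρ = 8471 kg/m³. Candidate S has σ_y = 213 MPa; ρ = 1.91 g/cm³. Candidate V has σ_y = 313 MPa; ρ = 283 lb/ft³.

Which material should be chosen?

After converting to SI:
  candidate J: σ_y = 224.8 MPa, ρ = 8030 kg/m³
  candidate F: σ_y = 596.0 MPa, ρ = 19220 kg/m³
  candidate A: σ_y = 93.00 MPa, ρ = 1310 kg/m³
  candidate U: σ_y = 349.6 MPa, ρ = 1843 kg/m³
  candidate Y: σ_y = 1027 MPa, ρ = 8471 kg/m³
  candidate S: σ_y = 213.0 MPa, ρ = 1910 kg/m³
  candidate V: σ_y = 313.0 MPa, ρ = 4533 kg/m³
  candidate U: M = 10.1×10⁻³
  candidate S: M = 7.64×10⁻³
  candidate A: M = 7.36×10⁻³
  candidate V: M = 3.90×10⁻³
  candidate Y: M = 3.78×10⁻³
  candidate J: M = 1.87×10⁻³
  candidate F: M = 1.27×10⁻³
The maximum is for candidate U.

candidate U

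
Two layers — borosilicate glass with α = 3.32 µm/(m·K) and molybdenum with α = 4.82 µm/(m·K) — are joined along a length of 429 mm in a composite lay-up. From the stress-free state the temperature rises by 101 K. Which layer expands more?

molybdenum

α(borosilicate glass) = 3.32×10⁻⁶/K vs α(molybdenum) = 4.82×10⁻⁶/K.
Higher α expands more for the same ΔT: molybdenum.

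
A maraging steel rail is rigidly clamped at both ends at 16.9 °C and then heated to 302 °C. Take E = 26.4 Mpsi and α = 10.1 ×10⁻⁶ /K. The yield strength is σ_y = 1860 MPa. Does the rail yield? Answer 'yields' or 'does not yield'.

E = 26.4 Mpsi = 182.0 GPa.
ΔT = 285.1 K. Constrained thermal stress σ = E·α·ΔT = 182.0×10³ MPa × 10.1×10⁻⁶ × 285.1 = 524 MPa (compressive).
Compare to σ_y = 1860 MPa: σ < σ_y, so it does not yield.

does not yield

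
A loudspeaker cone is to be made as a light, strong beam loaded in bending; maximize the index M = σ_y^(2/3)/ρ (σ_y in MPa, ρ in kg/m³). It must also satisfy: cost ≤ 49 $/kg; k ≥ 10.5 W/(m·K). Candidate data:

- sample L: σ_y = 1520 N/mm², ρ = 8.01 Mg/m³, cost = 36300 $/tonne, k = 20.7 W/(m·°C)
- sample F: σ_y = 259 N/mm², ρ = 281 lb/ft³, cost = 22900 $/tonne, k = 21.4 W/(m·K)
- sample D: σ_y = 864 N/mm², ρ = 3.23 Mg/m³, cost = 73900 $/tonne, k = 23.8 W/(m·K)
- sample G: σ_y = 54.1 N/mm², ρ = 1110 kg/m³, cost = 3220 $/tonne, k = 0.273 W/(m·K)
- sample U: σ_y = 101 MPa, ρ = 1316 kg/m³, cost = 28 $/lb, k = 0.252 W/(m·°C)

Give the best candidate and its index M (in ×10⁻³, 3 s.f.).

sample L, M = 16.5×10⁻³

Screen on constraints: cost ≤ 49 $/kg; k ≥ 10.5 W/(m·K). Survivors: sample L, sample F.
Putting every candidate on a common basis:
  sample L: σ_y = 1520 MPa, ρ = 8010 kg/m³
  sample F: σ_y = 259.0 MPa, ρ = 4501 kg/m³
  sample L: M = 16.5×10⁻³
  sample F: M = 9.03×10⁻³
Sample L has the largest M.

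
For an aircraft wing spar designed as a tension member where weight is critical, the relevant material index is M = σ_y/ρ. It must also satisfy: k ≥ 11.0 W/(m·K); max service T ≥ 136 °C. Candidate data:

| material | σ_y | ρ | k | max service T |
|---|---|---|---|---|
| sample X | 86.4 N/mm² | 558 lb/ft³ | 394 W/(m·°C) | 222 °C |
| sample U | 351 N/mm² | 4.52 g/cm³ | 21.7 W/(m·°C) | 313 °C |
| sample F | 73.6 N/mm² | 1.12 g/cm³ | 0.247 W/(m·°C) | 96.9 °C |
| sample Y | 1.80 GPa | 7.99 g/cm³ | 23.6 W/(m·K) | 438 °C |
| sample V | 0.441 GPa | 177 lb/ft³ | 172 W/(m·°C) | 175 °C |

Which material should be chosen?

Screen on constraints: k ≥ 11.0 W/(m·K); max service T ≥ 136 °C. Survivors: sample X, sample U, sample Y, sample V.
In SI units:
  sample X: σ_y = 86.40 MPa, ρ = 8938 kg/m³
  sample U: σ_y = 351.0 MPa, ρ = 4520 kg/m³
  sample Y: σ_y = 1800 MPa, ρ = 7990 kg/m³
  sample V: σ_y = 441.0 MPa, ρ = 2835 kg/m³
  sample Y: M = 225 kN·m/kg
  sample V: M = 156 kN·m/kg
  sample U: M = 77.7 kN·m/kg
  sample X: M = 9.67 kN·m/kg
Highest index: sample Y.

sample Y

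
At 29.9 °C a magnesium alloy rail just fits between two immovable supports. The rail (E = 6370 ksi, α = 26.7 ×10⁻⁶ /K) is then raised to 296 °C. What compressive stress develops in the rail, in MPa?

312 MPa

E = 6370 ksi = 43.92 GPa.
ΔT = 266.1 K. Constrained thermal stress σ = E·α·ΔT = 43.92×10³ MPa × 26.7×10⁻⁶ × 266.1 = 312 MPa (compressive).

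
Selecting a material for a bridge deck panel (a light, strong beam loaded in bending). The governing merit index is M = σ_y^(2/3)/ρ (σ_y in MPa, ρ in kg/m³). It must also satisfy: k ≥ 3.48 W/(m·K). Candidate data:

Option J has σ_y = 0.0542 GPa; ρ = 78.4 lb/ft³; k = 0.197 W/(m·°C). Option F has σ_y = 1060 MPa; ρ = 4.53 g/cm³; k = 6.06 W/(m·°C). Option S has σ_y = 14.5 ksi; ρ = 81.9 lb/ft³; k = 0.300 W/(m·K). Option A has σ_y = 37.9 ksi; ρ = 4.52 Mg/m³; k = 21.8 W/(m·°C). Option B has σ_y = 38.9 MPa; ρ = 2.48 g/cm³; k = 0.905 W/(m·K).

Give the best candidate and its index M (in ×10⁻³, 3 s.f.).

option F, M = 22.9×10⁻³

Screen on constraints: k ≥ 3.48 W/(m·K). Survivors: option F, option A.
Normalizing units and computing the index:
  option F: σ_y = 1060 MPa, ρ = 4530 kg/m³
  option A: σ_y = 261.3 MPa, ρ = 4520 kg/m³
  option F: M = 22.9×10⁻³
  option A: M = 9.04×10⁻³
Option F ranks first.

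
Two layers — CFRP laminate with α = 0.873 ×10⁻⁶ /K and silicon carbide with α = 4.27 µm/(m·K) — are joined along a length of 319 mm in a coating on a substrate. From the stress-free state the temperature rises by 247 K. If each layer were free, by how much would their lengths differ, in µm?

268 µm

Δα = |0.873 − 4.27|×10⁻⁶/K = 3.40×10⁻⁶/K.
ΔL_mismatch = Δα·L·ΔT = 3.40×10⁻⁶ × 319.0 mm × 247.0 K = 268 µm.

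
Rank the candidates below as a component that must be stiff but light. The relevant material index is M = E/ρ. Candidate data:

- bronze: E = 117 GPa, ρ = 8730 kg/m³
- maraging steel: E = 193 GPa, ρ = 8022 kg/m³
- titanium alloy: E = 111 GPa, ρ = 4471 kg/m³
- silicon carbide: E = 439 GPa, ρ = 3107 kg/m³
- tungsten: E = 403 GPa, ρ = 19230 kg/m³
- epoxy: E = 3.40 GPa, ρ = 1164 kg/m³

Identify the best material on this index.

silicon carbide

Evaluate M for each candidate:
  silicon carbide: M = 141 MN·m/kg
  titanium alloy: M = 24.8 MN·m/kg
  maraging steel: M = 24.1 MN·m/kg
  tungsten: M = 21.0 MN·m/kg
  bronze: M = 13.4 MN·m/kg
  epoxy: M = 2.92 MN·m/kg
Silicon carbide ranks first.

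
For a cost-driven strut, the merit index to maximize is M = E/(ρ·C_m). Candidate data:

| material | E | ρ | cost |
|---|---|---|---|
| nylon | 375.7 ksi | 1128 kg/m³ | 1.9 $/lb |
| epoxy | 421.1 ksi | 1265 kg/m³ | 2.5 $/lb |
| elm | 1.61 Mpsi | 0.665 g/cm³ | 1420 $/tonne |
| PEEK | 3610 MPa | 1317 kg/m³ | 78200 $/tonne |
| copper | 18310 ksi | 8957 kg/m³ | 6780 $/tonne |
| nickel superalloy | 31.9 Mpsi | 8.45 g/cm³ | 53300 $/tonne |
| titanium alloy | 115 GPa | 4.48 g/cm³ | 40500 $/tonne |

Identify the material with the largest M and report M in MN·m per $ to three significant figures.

elm, M = 11.8 MN·m per $

After converting to SI:
  nylon: E = 2.590 GPa, ρ = 1128 kg/m³, cost = 4.189 $/kg
  epoxy: E = 2.903 GPa, ρ = 1265 kg/m³, cost = 5.511 $/kg
  elm: E = 11.10 GPa, ρ = 665.0 kg/m³, cost = 1.420 $/kg
  PEEK: E = 3.610 GPa, ρ = 1317 kg/m³, cost = 78.20 $/kg
  copper: E = 126.2 GPa, ρ = 8957 kg/m³, cost = 6.780 $/kg
  nickel superalloy: E = 219.9 GPa, ρ = 8450 kg/m³, cost = 53.30 $/kg
  titanium alloy: E = 115.0 GPa, ρ = 4480 kg/m³, cost = 40.50 $/kg
  elm: M = 11.8 MN·m per $
  copper: M = 2.08 MN·m per $
  titanium alloy: M = 0.634 MN·m per $
  nylon: M = 0.548 MN·m per $
  nickel superalloy: M = 0.488 MN·m per $
  epoxy: M = 0.416 MN·m per $
  PEEK: M = 0.0351 MN·m per $
Highest index: elm.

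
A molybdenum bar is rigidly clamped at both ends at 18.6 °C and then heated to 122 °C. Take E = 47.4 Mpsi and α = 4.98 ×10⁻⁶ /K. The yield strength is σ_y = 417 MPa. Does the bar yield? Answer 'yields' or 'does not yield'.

does not yield

E = 47.4 Mpsi = 326.8 GPa.
ΔT = 103.4 K. Constrained thermal stress σ = E·α·ΔT = 326.8×10³ MPa × 4.98×10⁻⁶ × 103.4 = 168 MPa (compressive).
Compare to σ_y = 417 MPa: σ < σ_y, so it does not yield.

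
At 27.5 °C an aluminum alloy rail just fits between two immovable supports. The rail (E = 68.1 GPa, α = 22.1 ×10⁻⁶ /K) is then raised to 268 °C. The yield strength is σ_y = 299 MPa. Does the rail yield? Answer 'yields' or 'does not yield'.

yields

ΔT = 240.5 K. Constrained thermal stress σ = E·α·ΔT = 68.10×10³ MPa × 22.1×10⁻⁶ × 240.5 = 362 MPa (compressive).
Compare to σ_y = 299 MPa: σ ≥ σ_y, so it yields.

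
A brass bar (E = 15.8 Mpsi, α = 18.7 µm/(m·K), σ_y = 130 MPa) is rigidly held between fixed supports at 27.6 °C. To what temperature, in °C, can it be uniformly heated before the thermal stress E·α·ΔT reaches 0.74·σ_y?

E = 15.8 Mpsi = 108.9 GPa.
E·α·ΔT = 96.20 MPa ⇒ ΔT = 96.20 / (108.9×10³ × 18.7×10⁻⁶) = 47.22 K.
T = 27.6 + 47.22 = 74.82 °C.

74.8 °C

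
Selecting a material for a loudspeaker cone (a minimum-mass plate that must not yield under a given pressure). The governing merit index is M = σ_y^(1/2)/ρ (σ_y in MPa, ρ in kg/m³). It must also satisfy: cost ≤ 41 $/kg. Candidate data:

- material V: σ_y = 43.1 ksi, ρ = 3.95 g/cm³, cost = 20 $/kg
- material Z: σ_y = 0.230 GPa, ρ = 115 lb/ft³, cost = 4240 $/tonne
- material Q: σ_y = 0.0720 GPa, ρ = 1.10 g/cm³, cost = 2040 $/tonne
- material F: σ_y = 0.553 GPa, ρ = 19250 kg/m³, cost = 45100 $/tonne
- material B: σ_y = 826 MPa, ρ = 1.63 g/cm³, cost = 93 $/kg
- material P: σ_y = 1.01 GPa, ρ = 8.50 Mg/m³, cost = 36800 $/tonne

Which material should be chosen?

material Z

Screen on constraints: cost ≤ 41 $/kg. Survivors: material V, material Z, material Q, material P.
Normalizing units and computing the index:
  material V: σ_y = 297.2 MPa, ρ = 3950 kg/m³
  material Z: σ_y = 230.0 MPa, ρ = 1842 kg/m³
  material Q: σ_y = 72.00 MPa, ρ = 1100 kg/m³
  material P: σ_y = 1010 MPa, ρ = 8500 kg/m³
  material Z: M = 8.23×10⁻³
  material Q: M = 7.71×10⁻³
  material V: M = 4.36×10⁻³
  material P: M = 3.74×10⁻³
The maximum is for material Z.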